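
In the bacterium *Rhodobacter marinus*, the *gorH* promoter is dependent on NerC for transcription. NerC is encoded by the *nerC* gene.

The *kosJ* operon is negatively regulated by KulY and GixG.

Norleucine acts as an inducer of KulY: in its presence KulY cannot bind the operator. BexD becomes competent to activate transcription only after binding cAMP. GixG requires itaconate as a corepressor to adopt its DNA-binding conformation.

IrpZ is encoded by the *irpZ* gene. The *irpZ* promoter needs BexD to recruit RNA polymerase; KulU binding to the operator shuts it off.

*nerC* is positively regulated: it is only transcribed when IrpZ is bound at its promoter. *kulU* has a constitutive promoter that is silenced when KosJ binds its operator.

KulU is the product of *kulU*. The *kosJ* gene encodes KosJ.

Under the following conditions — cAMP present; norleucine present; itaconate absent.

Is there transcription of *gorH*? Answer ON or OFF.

Norleucine is present, so KulY is inactive.
Itaconate is absent, so GixG is inactive.
With no repressor bound, *kosJ* is transcribed.
So KosJ is produced and active.
With repressor KosJ bound, *kulU* is not transcribed.
So KulU is not produced.
cAMP is present, so BexD is active.
No repressor is bound and BexD is active, so *irpZ* is transcribed.
So IrpZ is produced and active.
No repressor is bound and IrpZ is active, so *nerC* is transcribed.
So NerC is produced and active.
No repressor is bound and NerC is active, so *gorH* is transcribed.

ON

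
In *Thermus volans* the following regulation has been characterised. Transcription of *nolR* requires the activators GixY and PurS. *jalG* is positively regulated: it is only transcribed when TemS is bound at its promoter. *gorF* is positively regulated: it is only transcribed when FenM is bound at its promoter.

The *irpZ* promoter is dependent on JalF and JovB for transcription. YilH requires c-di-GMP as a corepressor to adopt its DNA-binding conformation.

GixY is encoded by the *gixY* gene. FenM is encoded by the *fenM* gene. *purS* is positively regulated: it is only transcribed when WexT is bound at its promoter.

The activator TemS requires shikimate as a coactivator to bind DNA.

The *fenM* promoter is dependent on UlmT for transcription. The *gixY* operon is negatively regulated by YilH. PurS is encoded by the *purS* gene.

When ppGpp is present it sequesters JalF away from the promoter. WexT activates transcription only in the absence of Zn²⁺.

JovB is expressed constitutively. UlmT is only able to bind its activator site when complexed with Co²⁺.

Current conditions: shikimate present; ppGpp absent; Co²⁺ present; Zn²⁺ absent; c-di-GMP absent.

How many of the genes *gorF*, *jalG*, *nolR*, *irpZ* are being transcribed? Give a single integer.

Co²⁺ is present, so UlmT is active.
No repressor is bound and UlmT is active, so *fenM* is transcribed.
So FenM is produced and active.
No repressor is bound and FenM is active, so *gorF* is transcribed.
→ *gorF* is ON.
Shikimate is present, so TemS is active.
No repressor is bound and TemS is active, so *jalG* is transcribed.
→ *jalG* is ON.
c-di-GMP is absent, so YilH is inactive.
With no repressor bound, *gixY* is transcribed.
So GixY is produced and active.
Zn²⁺ is absent, so WexT is active.
No repressor is bound and WexT is active, so *purS* is transcribed.
So PurS is produced and active.
No repressor is bound and GixY and PurS are active, so *nolR* is transcribed.
→ *nolR* is ON.
ppGpp is absent, so JalF is active.
JovB is produced constitutively and is active.
No repressor is bound and JalF and JovB are active, so *irpZ* is transcribed.
→ *irpZ* is ON.
4 of the 4 genes are transcribed.

4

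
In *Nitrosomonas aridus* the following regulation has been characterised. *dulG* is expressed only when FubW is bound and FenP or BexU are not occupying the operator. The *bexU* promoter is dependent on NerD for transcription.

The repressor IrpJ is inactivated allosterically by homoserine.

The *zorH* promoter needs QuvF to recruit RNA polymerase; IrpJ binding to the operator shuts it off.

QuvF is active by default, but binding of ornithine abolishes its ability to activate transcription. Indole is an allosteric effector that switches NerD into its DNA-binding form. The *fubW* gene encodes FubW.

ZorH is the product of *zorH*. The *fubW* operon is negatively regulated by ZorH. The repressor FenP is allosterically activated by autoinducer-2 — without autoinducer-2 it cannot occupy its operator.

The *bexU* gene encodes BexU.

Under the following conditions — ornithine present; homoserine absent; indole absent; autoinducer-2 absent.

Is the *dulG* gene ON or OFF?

ON

Ornithine is present, so QuvF is inactive.
Homoserine is absent, so IrpJ is active.
With repressor IrpJ bound, *zorH* is not transcribed.
So ZorH is not produced.
With no repressor bound, *fubW* is transcribed.
So FubW is produced and active.
Autoinducer-2 is absent, so FenP is inactive.
Indole is absent, so NerD is inactive.
Required activator NerD is absent, so *bexU* is not transcribed.
So BexU is not produced.
No repressor is bound and FubW is active, so *dulG* is transcribed.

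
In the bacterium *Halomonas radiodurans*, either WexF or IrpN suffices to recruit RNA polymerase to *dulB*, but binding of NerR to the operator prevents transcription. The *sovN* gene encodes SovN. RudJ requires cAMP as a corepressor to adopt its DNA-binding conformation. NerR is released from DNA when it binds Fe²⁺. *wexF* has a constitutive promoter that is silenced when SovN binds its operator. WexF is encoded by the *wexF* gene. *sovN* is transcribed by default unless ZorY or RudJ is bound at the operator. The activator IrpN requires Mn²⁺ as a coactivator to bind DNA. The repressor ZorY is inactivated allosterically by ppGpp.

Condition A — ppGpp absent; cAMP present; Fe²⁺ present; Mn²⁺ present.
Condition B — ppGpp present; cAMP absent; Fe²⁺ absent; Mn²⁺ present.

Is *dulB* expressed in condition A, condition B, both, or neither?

Condition A:
ppGpp is absent, so ZorY is active.
cAMP is present, so RudJ is active.
With repressor ZorY bound, *sovN* is not transcribed.
So SovN is not produced.
With no repressor bound, *wexF* is transcribed.
So WexF is produced and active.
Fe²⁺ is present, so NerR is inactive.
Mn²⁺ is present, so IrpN is active.
Activator WexF is present, so *dulB* is transcribed.
→ *dulB* is ON in A.
Condition B:
ppGpp is present, so ZorY is inactive.
cAMP is absent, so RudJ is inactive.
With no repressor bound, *sovN* is transcribed.
So SovN is produced and active.
With repressor SovN bound, *wexF* is not transcribed.
So WexF is not produced.
Fe²⁺ is absent, so NerR is active.
Mn²⁺ is present, so IrpN is active.
With repressor NerR bound, *dulB* is not transcribed.
→ *dulB* is OFF in B.

A only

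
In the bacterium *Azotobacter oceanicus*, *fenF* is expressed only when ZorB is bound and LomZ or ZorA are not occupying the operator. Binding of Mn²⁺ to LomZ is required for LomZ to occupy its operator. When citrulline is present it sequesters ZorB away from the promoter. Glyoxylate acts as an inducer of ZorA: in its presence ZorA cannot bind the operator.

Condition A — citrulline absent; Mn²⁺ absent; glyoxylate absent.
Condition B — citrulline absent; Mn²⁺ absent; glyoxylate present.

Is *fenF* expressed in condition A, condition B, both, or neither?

B only

Condition A:
Citrulline is absent, so ZorB is active.
Mn²⁺ is absent, so LomZ is inactive.
Glyoxylate is absent, so ZorA is active.
With repressor ZorA bound, *fenF* is not transcribed.
→ *fenF* is OFF in A.
Condition B:
Citrulline is absent, so ZorB is active.
Mn²⁺ is absent, so LomZ is inactive.
Glyoxylate is present, so ZorA is inactive.
No repressor is bound and ZorB is active, so *fenF* is transcribed.
→ *fenF* is ON in B.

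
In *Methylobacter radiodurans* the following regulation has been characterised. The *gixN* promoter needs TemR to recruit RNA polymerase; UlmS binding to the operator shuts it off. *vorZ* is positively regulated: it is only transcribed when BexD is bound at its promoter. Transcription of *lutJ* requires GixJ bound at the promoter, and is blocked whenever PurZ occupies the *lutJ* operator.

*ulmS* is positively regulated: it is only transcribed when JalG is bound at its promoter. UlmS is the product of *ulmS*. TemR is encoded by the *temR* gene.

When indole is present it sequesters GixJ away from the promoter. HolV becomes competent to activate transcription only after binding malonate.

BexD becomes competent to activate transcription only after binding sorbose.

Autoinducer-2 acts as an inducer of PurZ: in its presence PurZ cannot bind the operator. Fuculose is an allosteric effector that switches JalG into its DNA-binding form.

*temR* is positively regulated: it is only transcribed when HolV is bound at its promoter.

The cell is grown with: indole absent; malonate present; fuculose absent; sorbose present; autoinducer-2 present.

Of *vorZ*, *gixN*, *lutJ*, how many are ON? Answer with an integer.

Sorbose is present, so BexD is active.
No repressor is bound and BexD is active, so *vorZ* is transcribed.
→ *vorZ* is ON.
Fuculose is absent, so JalG is inactive.
Required activator JalG is absent, so *ulmS* is not transcribed.
So UlmS is not produced.
Malonate is present, so HolV is active.
No repressor is bound and HolV is active, so *temR* is transcribed.
So TemR is produced and active.
No repressor is bound and TemR is active, so *gixN* is transcribed.
→ *gixN* is ON.
Autoinducer-2 is present, so PurZ is inactive.
Indole is absent, so GixJ is active.
No repressor is bound and GixJ is active, so *lutJ* is transcribed.
→ *lutJ* is ON.
3 of the 3 genes are transcribed.

3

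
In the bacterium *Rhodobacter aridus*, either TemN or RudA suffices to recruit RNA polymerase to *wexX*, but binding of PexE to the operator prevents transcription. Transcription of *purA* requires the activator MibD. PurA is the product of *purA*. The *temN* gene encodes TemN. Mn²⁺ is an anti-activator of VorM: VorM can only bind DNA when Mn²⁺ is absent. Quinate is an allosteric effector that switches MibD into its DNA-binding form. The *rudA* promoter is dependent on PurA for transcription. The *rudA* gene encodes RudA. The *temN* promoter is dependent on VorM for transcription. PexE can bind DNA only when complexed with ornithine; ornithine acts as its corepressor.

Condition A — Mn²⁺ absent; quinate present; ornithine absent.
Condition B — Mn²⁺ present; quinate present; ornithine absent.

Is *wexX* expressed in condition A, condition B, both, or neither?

Condition A:
Mn²⁺ is absent, so VorM is active.
No repressor is bound and VorM is active, so *temN* is transcribed.
So TemN is produced and active.
Quinate is present, so MibD is active.
No repressor is bound and MibD is active, so *purA* is transcribed.
So PurA is produced and active.
No repressor is bound and PurA is active, so *rudA* is transcribed.
So RudA is produced and active.
Ornithine is absent, so PexE is inactive.
Activator TemN is present, so *wexX* is transcribed.
→ *wexX* is ON in A.
Condition B:
Mn²⁺ is present, so VorM is inactive.
Required activator VorM is absent, so *temN* is not transcribed.
So TemN is not produced.
Quinate is present, so MibD is active.
No repressor is bound and MibD is active, so *purA* is transcribed.
So PurA is produced and active.
No repressor is bound and PurA is active, so *rudA* is transcribed.
So RudA is produced and active.
Ornithine is absent, so PexE is inactive.
Activator RudA is present, so *wexX* is transcribed.
→ *wexX* is ON in B.

both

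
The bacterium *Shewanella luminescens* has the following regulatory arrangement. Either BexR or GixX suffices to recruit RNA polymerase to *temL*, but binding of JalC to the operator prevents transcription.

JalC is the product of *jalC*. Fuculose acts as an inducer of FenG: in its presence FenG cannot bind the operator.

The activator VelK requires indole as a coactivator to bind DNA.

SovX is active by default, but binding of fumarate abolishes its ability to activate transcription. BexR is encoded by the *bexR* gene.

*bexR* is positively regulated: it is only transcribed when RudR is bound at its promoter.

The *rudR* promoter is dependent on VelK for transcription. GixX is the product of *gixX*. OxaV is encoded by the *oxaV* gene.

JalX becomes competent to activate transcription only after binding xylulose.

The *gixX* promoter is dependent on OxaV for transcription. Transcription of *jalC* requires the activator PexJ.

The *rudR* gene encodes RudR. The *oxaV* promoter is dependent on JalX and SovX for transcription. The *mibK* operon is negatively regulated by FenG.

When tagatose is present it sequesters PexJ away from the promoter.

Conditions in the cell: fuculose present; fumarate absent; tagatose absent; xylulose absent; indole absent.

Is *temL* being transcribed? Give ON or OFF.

Indole is absent, so VelK is inactive.
Required activator VelK is absent, so *rudR* is not transcribed.
So RudR is not produced.
Required activator RudR is absent, so *bexR* is not transcribed.
So BexR is not produced.
Tagatose is absent, so PexJ is active.
No repressor is bound and PexJ is active, so *jalC* is transcribed.
So JalC is produced and active.
Xylulose is absent, so JalX is inactive.
Fumarate is absent, so SovX is active.
Required activator JalX is absent, so *oxaV* is not transcribed.
So OxaV is not produced.
Required activator OxaV is absent, so *gixX* is not transcribed.
So GixX is not produced.
With repressor JalC bound, *temL* is not transcribed.

OFF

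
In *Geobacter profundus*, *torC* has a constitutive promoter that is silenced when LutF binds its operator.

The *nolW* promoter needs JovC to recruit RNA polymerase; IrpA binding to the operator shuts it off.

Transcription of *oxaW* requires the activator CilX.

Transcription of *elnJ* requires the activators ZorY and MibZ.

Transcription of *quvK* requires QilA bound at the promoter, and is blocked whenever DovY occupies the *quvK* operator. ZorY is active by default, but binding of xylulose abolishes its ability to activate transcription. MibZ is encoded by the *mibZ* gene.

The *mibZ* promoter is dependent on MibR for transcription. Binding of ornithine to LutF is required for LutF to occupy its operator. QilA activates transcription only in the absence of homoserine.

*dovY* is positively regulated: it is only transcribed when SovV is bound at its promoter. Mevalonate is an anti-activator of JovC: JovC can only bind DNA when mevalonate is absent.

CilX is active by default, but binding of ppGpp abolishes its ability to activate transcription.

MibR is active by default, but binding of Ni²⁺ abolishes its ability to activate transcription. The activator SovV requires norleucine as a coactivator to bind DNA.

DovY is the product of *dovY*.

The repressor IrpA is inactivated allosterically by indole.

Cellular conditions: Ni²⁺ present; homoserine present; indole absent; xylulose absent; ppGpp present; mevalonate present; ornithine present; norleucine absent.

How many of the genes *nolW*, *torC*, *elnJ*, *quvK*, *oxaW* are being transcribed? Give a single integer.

0

Mevalonate is present, so JovC is inactive.
Indole is absent, so IrpA is active.
With repressor IrpA bound, *nolW* is not transcribed.
→ *nolW* is OFF.
Ornithine is present, so LutF is active.
With repressor LutF bound, *torC* is not transcribed.
→ *torC* is OFF.
Xylulose is absent, so ZorY is active.
Ni²⁺ is present, so MibR is inactive.
Required activator MibR is absent, so *mibZ* is not transcribed.
So MibZ is not produced.
Required activator MibZ is absent, so *elnJ* is not transcribed.
→ *elnJ* is OFF.
Homoserine is present, so QilA is inactive.
Norleucine is absent, so SovV is inactive.
Required activator SovV is absent, so *dovY* is not transcribed.
So DovY is not produced.
Required activator QilA is absent, so *quvK* is not transcribed.
→ *quvK* is OFF.
ppGpp is present, so CilX is inactive.
Required activator CilX is absent, so *oxaW* is not transcribed.
→ *oxaW* is OFF.
0 of the 5 genes are transcribed.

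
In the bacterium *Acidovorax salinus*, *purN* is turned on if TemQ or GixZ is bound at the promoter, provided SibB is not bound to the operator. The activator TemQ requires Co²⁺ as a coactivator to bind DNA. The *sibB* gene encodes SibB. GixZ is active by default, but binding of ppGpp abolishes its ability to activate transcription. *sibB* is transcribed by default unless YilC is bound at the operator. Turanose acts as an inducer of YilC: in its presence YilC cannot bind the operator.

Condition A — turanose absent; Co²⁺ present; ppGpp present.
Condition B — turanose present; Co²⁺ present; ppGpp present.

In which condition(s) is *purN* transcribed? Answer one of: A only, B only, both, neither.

A only

Condition A:
Turanose is absent, so YilC is active.
With repressor YilC bound, *sibB* is not transcribed.
So SibB is not produced.
Co²⁺ is present, so TemQ is active.
ppGpp is present, so GixZ is inactive.
Activator TemQ is present, so *purN* is transcribed.
→ *purN* is ON in A.
Condition B:
Turanose is present, so YilC is inactive.
With no repressor bound, *sibB* is transcribed.
So SibB is produced and active.
Co²⁺ is present, so TemQ is active.
ppGpp is present, so GixZ is inactive.
With repressor SibB bound, *purN* is not transcribed.
→ *purN* is OFF in B.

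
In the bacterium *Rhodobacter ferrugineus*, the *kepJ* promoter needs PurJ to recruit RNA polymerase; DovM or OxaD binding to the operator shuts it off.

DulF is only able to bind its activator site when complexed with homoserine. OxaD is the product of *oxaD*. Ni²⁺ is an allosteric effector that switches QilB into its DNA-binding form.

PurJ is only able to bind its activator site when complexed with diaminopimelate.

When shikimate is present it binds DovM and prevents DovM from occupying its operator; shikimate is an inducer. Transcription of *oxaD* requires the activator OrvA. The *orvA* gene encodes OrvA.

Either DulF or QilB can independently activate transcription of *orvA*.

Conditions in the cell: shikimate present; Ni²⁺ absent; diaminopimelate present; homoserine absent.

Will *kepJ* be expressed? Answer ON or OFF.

Shikimate is present, so DovM is inactive.
Homoserine is absent, so DulF is inactive.
Ni²⁺ is absent, so QilB is inactive.
No activator is available at the *orvA* promoter, so *orvA* is not transcribed.
So OrvA is not produced.
Required activator OrvA is absent, so *oxaD* is not transcribed.
So OxaD is not produced.
Diaminopimelate is present, so PurJ is active.
No repressor is bound and PurJ is active, so *kepJ* is transcribed.

ON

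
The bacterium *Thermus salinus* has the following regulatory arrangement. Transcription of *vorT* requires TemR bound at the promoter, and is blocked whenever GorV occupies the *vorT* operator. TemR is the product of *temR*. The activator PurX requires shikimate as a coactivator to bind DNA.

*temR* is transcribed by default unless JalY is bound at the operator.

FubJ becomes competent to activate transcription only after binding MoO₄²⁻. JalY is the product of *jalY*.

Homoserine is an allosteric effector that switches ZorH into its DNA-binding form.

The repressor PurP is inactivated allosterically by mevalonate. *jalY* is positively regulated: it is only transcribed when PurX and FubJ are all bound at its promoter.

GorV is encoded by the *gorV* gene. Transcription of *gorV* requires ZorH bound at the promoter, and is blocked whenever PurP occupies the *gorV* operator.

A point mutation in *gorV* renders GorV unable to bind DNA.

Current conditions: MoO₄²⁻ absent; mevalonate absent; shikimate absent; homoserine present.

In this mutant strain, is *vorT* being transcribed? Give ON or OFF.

GorV is non-functional in this strain, so it has no effect.
Shikimate is absent, so PurX is inactive.
MoO₄²⁻ is absent, so FubJ is inactive.
Required activator PurX is absent, so *jalY* is not transcribed.
So JalY is not produced.
With no repressor bound, *temR* is transcribed.
So TemR is produced and active.
No repressor is bound and TemR is active, so *vorT* is transcribed.

ON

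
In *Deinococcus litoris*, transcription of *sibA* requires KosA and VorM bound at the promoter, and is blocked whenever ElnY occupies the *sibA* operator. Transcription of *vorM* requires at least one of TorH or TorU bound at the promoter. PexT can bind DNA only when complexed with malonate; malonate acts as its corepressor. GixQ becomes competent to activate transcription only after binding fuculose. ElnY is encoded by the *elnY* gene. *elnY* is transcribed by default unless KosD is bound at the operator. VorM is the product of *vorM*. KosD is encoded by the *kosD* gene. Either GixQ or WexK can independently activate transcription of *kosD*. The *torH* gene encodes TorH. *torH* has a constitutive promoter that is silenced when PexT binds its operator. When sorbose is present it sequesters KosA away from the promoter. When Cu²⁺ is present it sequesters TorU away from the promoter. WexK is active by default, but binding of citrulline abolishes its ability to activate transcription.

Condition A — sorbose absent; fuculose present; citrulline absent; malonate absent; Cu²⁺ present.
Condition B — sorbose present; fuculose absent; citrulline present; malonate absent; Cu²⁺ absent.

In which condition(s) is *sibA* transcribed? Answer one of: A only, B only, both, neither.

Condition A:
Sorbose is absent, so KosA is active.
Fuculose is present, so GixQ is active.
Citrulline is absent, so WexK is active.
Activator GixQ is present, so *kosD* is transcribed.
So KosD is produced and active.
With repressor KosD bound, *elnY* is not transcribed.
So ElnY is not produced.
Malonate is absent, so PexT is inactive.
With no repressor bound, *torH* is transcribed.
So TorH is produced and active.
Cu²⁺ is present, so TorU is inactive.
Activator TorH is present, so *vorM* is transcribed.
So VorM is produced and active.
No repressor is bound and KosA and VorM are active, so *sibA* is transcribed.
→ *sibA* is ON in A.
Condition B:
Sorbose is present, so KosA is inactive.
Fuculose is absent, so GixQ is inactive.
Citrulline is present, so WexK is inactive.
No activator is available at the *kosD* promoter, so *kosD* is not transcribed.
So KosD is not produced.
With no repressor bound, *elnY* is transcribed.
So ElnY is produced and active.
Malonate is absent, so PexT is inactive.
With no repressor bound, *torH* is transcribed.
So TorH is produced and active.
Cu²⁺ is absent, so TorU is active.
Activator TorH is present, so *vorM* is transcribed.
So VorM is produced and active.
With repressor ElnY bound, *sibA* is not transcribed.
→ *sibA* is OFF in B.

A only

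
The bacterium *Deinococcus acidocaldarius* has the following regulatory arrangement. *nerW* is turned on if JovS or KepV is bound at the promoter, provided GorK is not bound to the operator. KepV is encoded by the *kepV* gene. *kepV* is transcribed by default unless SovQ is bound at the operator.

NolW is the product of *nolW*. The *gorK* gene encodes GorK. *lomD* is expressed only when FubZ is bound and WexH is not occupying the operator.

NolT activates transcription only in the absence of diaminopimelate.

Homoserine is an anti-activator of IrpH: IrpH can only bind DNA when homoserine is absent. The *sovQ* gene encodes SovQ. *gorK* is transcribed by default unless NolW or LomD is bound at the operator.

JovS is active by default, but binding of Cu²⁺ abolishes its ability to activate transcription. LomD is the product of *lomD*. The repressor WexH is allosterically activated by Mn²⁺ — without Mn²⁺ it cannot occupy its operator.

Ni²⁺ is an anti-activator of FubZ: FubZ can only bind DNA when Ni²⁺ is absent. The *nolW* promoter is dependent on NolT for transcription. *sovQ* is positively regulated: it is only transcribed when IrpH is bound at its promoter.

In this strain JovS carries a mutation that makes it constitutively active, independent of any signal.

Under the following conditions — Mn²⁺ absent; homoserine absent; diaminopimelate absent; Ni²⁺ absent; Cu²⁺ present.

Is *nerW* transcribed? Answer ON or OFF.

Diaminopimelate is absent, so NolT is active.
No repressor is bound and NolT is active, so *nolW* is transcribed.
So NolW is produced and active.
Ni²⁺ is absent, so FubZ is active.
Mn²⁺ is absent, so WexH is inactive.
No repressor is bound and FubZ is active, so *lomD* is transcribed.
So LomD is produced and active.
With repressor NolW bound, *gorK* is not transcribed.
So GorK is not produced.
JovS is constitutively active in this strain.
Homoserine is absent, so IrpH is active.
No repressor is bound and IrpH is active, so *sovQ* is transcribed.
So SovQ is produced and active.
With repressor SovQ bound, *kepV* is not transcribed.
So KepV is not produced.
Activator JovS is present, so *nerW* is transcribed.

ON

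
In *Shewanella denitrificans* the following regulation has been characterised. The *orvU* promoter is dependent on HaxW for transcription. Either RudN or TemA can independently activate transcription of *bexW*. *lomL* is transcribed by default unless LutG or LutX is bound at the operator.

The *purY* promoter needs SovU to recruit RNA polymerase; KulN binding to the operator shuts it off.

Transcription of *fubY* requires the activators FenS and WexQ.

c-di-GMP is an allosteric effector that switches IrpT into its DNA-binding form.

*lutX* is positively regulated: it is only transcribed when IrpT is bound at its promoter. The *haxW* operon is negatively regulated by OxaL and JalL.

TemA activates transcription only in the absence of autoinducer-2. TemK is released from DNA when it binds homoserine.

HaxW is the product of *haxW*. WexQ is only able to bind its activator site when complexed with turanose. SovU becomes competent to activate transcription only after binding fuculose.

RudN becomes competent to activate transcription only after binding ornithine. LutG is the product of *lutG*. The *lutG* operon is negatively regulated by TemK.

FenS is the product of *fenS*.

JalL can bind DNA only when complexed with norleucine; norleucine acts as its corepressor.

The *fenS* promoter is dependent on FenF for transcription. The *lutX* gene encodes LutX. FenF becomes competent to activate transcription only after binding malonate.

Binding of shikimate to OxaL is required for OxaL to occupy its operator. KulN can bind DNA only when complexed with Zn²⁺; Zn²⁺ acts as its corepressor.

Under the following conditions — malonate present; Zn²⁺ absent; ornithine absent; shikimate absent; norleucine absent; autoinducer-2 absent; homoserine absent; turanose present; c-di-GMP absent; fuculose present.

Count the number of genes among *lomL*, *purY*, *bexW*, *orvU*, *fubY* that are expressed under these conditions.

Homoserine is absent, so TemK is active.
With repressor TemK bound, *lutG* is not transcribed.
So LutG is not produced.
c-di-GMP is absent, so IrpT is inactive.
Required activator IrpT is absent, so *lutX* is not transcribed.
So LutX is not produced.
With no repressor bound, *lomL* is transcribed.
→ *lomL* is ON.
Fuculose is present, so SovU is active.
Zn²⁺ is absent, so KulN is inactive.
No repressor is bound and SovU is active, so *purY* is transcribed.
→ *purY* is ON.
Ornithine is absent, so RudN is inactive.
Autoinducer-2 is absent, so TemA is active.
Activator TemA is present, so *bexW* is transcribed.
→ *bexW* is ON.
Shikimate is absent, so OxaL is inactive.
Norleucine is absent, so JalL is inactive.
With no repressor bound, *haxW* is transcribed.
So HaxW is produced and active.
No repressor is bound and HaxW is active, so *orvU* is transcribed.
→ *orvU* is ON.
Malonate is present, so FenF is active.
No repressor is bound and FenF is active, so *fenS* is transcribed.
So FenS is produced and active.
Turanose is present, so WexQ is active.
No repressor is bound and FenS and WexQ are active, so *fubY* is transcribed.
→ *fubY* is ON.
5 of the 5 genes are transcribed.

5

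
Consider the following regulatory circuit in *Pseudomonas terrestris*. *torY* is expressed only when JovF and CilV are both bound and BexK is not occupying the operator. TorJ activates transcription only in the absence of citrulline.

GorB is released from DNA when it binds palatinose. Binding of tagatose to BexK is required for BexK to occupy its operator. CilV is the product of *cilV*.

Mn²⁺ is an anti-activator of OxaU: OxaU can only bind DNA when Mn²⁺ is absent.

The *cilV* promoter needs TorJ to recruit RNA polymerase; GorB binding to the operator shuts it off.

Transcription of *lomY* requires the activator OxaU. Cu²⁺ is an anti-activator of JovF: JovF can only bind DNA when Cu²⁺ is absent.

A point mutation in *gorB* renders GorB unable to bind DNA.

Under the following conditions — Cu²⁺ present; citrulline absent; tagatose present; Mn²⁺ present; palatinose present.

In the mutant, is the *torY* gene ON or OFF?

Tagatose is present, so BexK is active.
Cu²⁺ is present, so JovF is inactive.
GorB is non-functional in this strain, so it has no effect.
Citrulline is absent, so TorJ is active.
No repressor is bound and TorJ is active, so *cilV* is transcribed.
So CilV is produced and active.
With repressor BexK bound, *torY* is not transcribed.

OFF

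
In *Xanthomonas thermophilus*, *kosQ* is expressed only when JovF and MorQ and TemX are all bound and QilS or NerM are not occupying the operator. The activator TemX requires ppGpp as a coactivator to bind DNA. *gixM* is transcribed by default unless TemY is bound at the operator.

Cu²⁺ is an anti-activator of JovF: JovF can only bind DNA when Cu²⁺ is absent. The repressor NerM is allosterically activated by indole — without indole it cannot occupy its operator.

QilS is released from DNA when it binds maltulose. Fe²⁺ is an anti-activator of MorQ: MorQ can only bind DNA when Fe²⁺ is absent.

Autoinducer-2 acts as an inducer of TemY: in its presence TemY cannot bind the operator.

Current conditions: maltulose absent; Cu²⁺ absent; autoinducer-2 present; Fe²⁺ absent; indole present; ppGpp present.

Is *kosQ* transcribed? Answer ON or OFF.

OFF

Cu²⁺ is absent, so JovF is active.
Fe²⁺ is absent, so MorQ is active.
Maltulose is absent, so QilS is active.
ppGpp is present, so TemX is active.
Indole is present, so NerM is active.
With repressor QilS bound, *kosQ* is not transcribed.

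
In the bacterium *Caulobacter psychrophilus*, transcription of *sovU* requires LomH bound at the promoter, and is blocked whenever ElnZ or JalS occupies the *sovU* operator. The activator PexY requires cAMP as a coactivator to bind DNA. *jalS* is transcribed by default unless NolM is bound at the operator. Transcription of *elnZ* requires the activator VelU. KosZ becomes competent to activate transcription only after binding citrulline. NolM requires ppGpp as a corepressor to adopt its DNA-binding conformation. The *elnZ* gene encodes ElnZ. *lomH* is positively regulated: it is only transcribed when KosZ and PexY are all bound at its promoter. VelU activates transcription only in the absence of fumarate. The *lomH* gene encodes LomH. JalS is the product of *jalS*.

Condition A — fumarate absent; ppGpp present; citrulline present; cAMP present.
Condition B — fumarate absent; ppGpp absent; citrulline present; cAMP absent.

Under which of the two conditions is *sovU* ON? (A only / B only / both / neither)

neither

Condition A:
Fumarate is absent, so VelU is active.
No repressor is bound and VelU is active, so *elnZ* is transcribed.
So ElnZ is produced and active.
ppGpp is present, so NolM is active.
With repressor NolM bound, *jalS* is not transcribed.
So JalS is not produced.
Citrulline is present, so KosZ is active.
cAMP is present, so PexY is active.
No repressor is bound and KosZ and PexY are active, so *lomH* is transcribed.
So LomH is produced and active.
With repressor ElnZ bound, *sovU* is not transcribed.
→ *sovU* is OFF in A.
Condition B:
Fumarate is absent, so VelU is active.
No repressor is bound and VelU is active, so *elnZ* is transcribed.
So ElnZ is produced and active.
ppGpp is absent, so NolM is inactive.
With no repressor bound, *jalS* is transcribed.
So JalS is produced and active.
Citrulline is present, so KosZ is active.
cAMP is absent, so PexY is inactive.
Required activator PexY is absent, so *lomH* is not transcribed.
So LomH is not produced.
With repressor ElnZ bound, *sovU* is not transcribed.
→ *sovU* is OFF in B.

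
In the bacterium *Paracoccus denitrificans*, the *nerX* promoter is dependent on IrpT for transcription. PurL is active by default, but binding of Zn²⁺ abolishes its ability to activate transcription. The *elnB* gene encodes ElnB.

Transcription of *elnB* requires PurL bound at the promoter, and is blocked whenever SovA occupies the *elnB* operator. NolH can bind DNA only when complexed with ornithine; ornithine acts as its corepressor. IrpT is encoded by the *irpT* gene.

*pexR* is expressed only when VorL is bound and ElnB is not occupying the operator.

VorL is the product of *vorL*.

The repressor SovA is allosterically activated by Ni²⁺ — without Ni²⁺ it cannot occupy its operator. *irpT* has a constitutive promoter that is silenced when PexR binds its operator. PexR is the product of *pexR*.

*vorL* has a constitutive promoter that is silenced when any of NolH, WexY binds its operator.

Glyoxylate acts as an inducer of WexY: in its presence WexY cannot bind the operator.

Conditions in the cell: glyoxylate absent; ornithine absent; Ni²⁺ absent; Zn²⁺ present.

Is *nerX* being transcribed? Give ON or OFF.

Zn²⁺ is present, so PurL is inactive.
Ni²⁺ is absent, so SovA is inactive.
Required activator PurL is absent, so *elnB* is not transcribed.
So ElnB is not produced.
Ornithine is absent, so NolH is inactive.
Glyoxylate is absent, so WexY is active.
With repressor WexY bound, *vorL* is not transcribed.
So VorL is not produced.
Required activator VorL is absent, so *pexR* is not transcribed.
So PexR is not produced.
With no repressor bound, *irpT* is transcribed.
So IrpT is produced and active.
No repressor is bound and IrpT is active, so *nerX* is transcribed.

ON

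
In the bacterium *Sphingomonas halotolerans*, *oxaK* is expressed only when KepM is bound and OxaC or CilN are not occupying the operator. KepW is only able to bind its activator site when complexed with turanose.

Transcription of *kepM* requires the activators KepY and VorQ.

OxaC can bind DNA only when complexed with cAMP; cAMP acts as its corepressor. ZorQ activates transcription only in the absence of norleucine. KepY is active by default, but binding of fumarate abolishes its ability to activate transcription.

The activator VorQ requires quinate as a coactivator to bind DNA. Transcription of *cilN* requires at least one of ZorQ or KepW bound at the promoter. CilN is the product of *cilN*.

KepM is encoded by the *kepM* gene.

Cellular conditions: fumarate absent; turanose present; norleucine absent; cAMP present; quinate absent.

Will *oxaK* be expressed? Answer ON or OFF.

OFF

cAMP is present, so OxaC is active.
Fumarate is absent, so KepY is active.
Quinate is absent, so VorQ is inactive.
Required activator VorQ is absent, so *kepM* is not transcribed.
So KepM is not produced.
Norleucine is absent, so ZorQ is active.
Turanose is present, so KepW is active.
Activator ZorQ is present, so *cilN* is transcribed.
So CilN is produced and active.
With repressor OxaC bound, *oxaK* is not transcribed.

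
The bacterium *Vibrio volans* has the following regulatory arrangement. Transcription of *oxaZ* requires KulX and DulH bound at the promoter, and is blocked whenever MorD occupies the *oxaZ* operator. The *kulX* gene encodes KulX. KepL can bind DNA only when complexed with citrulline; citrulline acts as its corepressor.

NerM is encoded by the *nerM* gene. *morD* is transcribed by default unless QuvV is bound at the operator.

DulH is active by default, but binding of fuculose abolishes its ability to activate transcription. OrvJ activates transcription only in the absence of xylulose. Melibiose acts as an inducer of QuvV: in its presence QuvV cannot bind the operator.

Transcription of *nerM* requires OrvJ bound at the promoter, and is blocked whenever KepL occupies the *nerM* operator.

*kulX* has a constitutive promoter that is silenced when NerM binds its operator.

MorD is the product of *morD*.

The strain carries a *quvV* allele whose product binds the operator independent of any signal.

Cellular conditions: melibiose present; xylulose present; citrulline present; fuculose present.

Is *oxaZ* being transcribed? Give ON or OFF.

Xylulose is present, so OrvJ is inactive.
Citrulline is present, so KepL is active.
With repressor KepL bound, *nerM* is not transcribed.
So NerM is not produced.
With no repressor bound, *kulX* is transcribed.
So KulX is produced and active.
QuvV is constitutively active in this strain.
With repressor QuvV bound, *morD* is not transcribed.
So MorD is not produced.
Fuculose is present, so DulH is inactive.
Required activator DulH is absent, so *oxaZ* is not transcribed.

OFF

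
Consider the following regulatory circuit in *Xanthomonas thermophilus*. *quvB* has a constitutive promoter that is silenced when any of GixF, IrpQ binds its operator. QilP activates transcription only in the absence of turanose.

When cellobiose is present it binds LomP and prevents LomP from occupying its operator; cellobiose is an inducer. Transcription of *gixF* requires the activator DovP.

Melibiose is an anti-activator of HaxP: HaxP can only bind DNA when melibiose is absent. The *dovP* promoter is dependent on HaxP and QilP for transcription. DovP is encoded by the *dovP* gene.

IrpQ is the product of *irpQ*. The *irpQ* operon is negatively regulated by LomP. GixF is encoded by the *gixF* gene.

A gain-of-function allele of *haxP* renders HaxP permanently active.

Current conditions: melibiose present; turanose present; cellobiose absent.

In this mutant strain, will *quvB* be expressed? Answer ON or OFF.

ON

HaxP is constitutively active in this strain.
Turanose is present, so QilP is inactive.
Required activator QilP is absent, so *dovP* is not transcribed.
So DovP is not produced.
Required activator DovP is absent, so *gixF* is not transcribed.
So GixF is not produced.
Cellobiose is absent, so LomP is active.
With repressor LomP bound, *irpQ* is not transcribed.
So IrpQ is not produced.
With no repressor bound, *quvB* is transcribed.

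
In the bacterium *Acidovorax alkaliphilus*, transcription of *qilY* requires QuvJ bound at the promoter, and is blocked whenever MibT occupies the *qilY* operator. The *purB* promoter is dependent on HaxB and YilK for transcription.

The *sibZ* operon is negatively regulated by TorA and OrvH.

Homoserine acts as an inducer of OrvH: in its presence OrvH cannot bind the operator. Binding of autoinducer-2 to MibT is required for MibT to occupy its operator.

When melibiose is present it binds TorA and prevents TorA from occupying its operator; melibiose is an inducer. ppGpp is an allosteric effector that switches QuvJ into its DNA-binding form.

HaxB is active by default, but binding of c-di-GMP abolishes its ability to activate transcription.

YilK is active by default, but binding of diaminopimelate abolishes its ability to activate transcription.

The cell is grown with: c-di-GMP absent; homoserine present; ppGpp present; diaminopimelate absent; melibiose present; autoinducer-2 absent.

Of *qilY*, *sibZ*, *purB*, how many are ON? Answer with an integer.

3

Autoinducer-2 is absent, so MibT is inactive.
ppGpp is present, so QuvJ is active.
No repressor is bound and QuvJ is active, so *qilY* is transcribed.
→ *qilY* is ON.
Melibiose is present, so TorA is inactive.
Homoserine is present, so OrvH is inactive.
With no repressor bound, *sibZ* is transcribed.
→ *sibZ* is ON.
c-di-GMP is absent, so HaxB is active.
Diaminopimelate is absent, so YilK is active.
No repressor is bound and HaxB and YilK are active, so *purB* is transcribed.
→ *purB* is ON.
3 of the 3 genes are transcribed.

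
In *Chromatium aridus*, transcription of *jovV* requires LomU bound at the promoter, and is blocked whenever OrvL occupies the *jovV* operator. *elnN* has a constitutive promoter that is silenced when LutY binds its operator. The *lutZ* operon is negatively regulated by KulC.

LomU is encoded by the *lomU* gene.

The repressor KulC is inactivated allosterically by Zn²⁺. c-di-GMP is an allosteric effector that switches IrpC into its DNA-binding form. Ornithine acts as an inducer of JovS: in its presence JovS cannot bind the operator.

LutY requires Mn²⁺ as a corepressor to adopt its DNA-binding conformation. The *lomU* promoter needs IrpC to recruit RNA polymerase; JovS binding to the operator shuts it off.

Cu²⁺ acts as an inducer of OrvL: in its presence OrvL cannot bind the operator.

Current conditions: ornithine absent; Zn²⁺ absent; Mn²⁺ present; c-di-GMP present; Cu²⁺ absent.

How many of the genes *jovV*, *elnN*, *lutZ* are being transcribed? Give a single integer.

0

Cu²⁺ is absent, so OrvL is active.
Ornithine is absent, so JovS is active.
c-di-GMP is present, so IrpC is active.
With repressor JovS bound, *lomU* is not transcribed.
So LomU is not produced.
With repressor OrvL bound, *jovV* is not transcribed.
→ *jovV* is OFF.
Mn²⁺ is present, so LutY is active.
With repressor LutY bound, *elnN* is not transcribed.
→ *elnN* is OFF.
Zn²⁺ is absent, so KulC is active.
With repressor KulC bound, *lutZ* is not transcribed.
→ *lutZ* is OFF.
0 of the 3 genes are transcribed.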